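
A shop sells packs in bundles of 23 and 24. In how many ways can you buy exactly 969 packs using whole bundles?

2

Need nonnegative integers with 23j + 24k = 969.
gcd(23, 24) = 1, and 23·(-1) + 24·(1) = 1.
So (j₀, k₀) = (-969, 969); general j = -969 + 24t, k = 969 - 23t.
j ≥ 0 ⇒ t ≥ 41; k ≥ 0 ⇒ t ≤ 42. That's 2 values of t.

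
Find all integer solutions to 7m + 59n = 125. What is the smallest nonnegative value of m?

gcd(59, 7):
  59 = 8·7 + 3
  7 = 2·3 + 1
  3 = 3·1
so gcd(59, 7) = 1.
1 divides 125, so solutions exist.
Back-substitute for Bézout coefficients:
  1 = 7 - 2·3
  ... = 7·(17) + 59·(-2)
Scale by 125/1 = 125: (m₀, n₀) = (2125, -250).
General solution: m = 2125 + 59t, n = -250 - 7t for integer t.
m ≥ 0: smallest is 2125 mod 59 = 1 (at t = -36), with n = 2.

1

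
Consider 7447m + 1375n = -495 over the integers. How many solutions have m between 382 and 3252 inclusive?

gcd(7447, 1375) = 11  (7447 = 5×1375 + 572, 1375 = 2×572 + 231, 572 = 2×231 + 110, 231 = 2×110 + 11, 110 = 10×11).
Back-substituting, 7447×(-12) + 1375×(65) = 11.
Scale by -45: particular solution (540, -2925); reduce m mod 125: (40, -217).
General solution: m = 40 + 125t, n = -217 - 677t for integer t.
382 ≤ 40 + 125t ≤ 3252 gives t ∈ [3, 25], which is 23 values.

23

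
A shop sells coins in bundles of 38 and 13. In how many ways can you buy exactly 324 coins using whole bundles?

1

Need nonnegative integers with 38j + 13k = 324.
gcd(38, 13) = 1, and 38·(-1) + 13·(3) = 1.
So (j₀, k₀) = (-324, 972); general j = -324 + 13t, k = 972 - 38t.
j ≥ 0 ⇒ t ≥ 25; k ≥ 0 ⇒ t ≤ 25. That's 1 value of t.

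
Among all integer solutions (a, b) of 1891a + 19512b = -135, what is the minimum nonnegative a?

gcd(19512, 1891) = 1  (19512 = 10*1891 + 602, 1891 = 3*602 + 85, 602 = 7*85 + 7, 85 = 12*7 + 1, 7 = 7*1).
1 divides -135, so solutions exist.
Back-substituting, 1891*(2755) + 19512*(-267) = 1.
Scale by -135/1 = -135: (a₀, b₀) = (-371925, 36045).
General solution: a = -371925 + 19512t, b = 36045 - 1891t for integer t.
a ≥ 0: smallest is -371925 mod 19512 = 18315 (at t = 20), with b = -1775.

18315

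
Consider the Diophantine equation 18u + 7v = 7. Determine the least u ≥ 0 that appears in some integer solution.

0

gcd(18, 7) = 1.
1 divides 7, so solutions exist.
By Bézout, 18·(2) + 7·(-5) = 1.
Scale by 7/1 = 7: (u₀, v₀) = (14, -35).
General solution: u = 14 + 7t, v = -35 - 18t for integer t.
u ≥ 0: smallest is 14 mod 7 = 0 (at t = -2), with v = 1.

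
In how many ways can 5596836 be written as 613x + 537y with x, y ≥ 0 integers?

gcd(613, 537):
  613 = 1*537 + 76
  537 = 7*76 + 5
  76 = 15*5 + 1
  5 = 5*1
so gcd(613, 537) = 1.
Back-substitute for Bézout coefficients:
  1 = 76 - 15*5
  ... = 613*(106) + 537*(-121)
Scale by 5596836: one solution is (593264616, -677217156). Reduce x mod 537: (441, 9919).
General: x = 441 + 537t, y = 9919 - 613t.
x ≥ 0 ⇒ t ≥ 0; y ≥ 0 ⇒ t ≤ 16. So t ∈ [0, 16]: 17 solutions.

17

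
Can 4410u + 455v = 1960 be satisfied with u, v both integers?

yes

gcd(4410, 455) = 35  (4410 = 9×455 + 315, 455 = 1×315 + 140, 315 = 2×140 + 35, 140 = 4×35).
35 divides 1960, so integer solutions exist.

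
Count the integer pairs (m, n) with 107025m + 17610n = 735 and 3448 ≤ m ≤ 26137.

19

gcd(107025, 17610) = 15  (107025 = 6·17610 + 1365, 17610 = 12·1365 + 1230, 1365 = 1·1230 + 135, 1230 = 9·135 + 15, 135 = 9·15).
Back-substituting, 107025·(-129) + 17610·(784) = 15.
Scale by 49: particular solution (-6321, 38416); reduce m mod 1174: (723, -4394).
General solution: m = 723 + 1174t, n = -4394 - 7135t for integer t.
3448 ≤ 723 + 1174t ≤ 26137 gives t ∈ [3, 21], which is 19 values.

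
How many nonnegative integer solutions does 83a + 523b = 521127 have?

12

gcd(523, 83) = 1  (523 = 6·83 + 25, 83 = 3·25 + 8, 25 = 3·8 + 1, 8 = 8·1).
Back-substituting, 83·(-63) + 523·(10) = 1.
Scale by 521127: one solution is (-32831001, 5211270). Reduce a mod 523: (324, 945).
General: a = 324 + 523t, b = 945 - 83t.
a ≥ 0 ⇒ t ≥ 0; b ≥ 0 ⇒ t ≤ 11. So t ∈ [0, 11]: 12 solutions.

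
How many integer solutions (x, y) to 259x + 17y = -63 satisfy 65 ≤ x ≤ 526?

28

gcd(259, 17):
  259 = 15·17 + 4
  17 = 4·4 + 1
  4 = 4·1
so gcd(259, 17) = 1.
Back-substitute for Bézout coefficients:
  1 = 17 - 4·4
  ... = 259·(-4) + 17·(61)
Scale by -63: particular solution (252, -3843); reduce x mod 17: (14, -217).
General solution: x = 14 + 17t, y = -217 - 259t for integer t.
65 ≤ 14 + 17t ≤ 526 gives t ∈ [3, 30], which is 28 values.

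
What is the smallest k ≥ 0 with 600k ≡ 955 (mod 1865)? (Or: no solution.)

gcd(1865, 600):
  1865 = 3×600 + 65
  600 = 9×65 + 15
  65 = 4×15 + 5
  15 = 3×5
so gcd(1865, 600) = 5.
5 divides 955, so solutions exist.
Back-substitute for Bézout coefficients:
  5 = 65 - 4×15
  ... = 600×(-115) + 1865×(37)
So 600×(-115) ≡ 5 (mod 1865); multiply by 191: k ≡ -21965 (mod 373).
Smallest nonnegative: k = -21965 mod 373 = 42.

42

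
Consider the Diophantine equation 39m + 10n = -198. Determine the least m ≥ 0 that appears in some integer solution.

8

gcd(39, 10) = 1.
1 divides -198, so solutions exist.
By Bézout, 39·(-1) + 10·(4) = 1.
Scale by -198/1 = -198: (m₀, n₀) = (198, -792).
General solution: m = 198 + 10t, n = -792 - 39t for integer t.
m ≥ 0: smallest is 198 mod 10 = 8 (at t = -19), with n = -51.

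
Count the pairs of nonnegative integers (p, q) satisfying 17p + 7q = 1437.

12

gcd(17, 7) = 1.
By Bézout, 17·(-2) + 7·(5) = 1.
One solution: (3, 198).
General: p = 3 + 7t, q = 198 - 17t.
p ≥ 0 ⇒ t ≥ 0; q ≥ 0 ⇒ t ≤ 11. So t ∈ [0, 11]: 12 solutions.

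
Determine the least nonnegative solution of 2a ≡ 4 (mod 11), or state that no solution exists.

2

gcd(11, 2) = 1.
1 divides 4, so solutions exist.
By Bézout, 2*(-5) + 11*(1) = 1.
So 2*(-5) ≡ 1 (mod 11); multiply by 4: a ≡ -20 (mod 11).
Smallest nonnegative: a = -20 mod 11 = 2.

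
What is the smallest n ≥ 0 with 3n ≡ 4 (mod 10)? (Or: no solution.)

8

gcd(10, 3) = 1.
1 divides 4, so solutions exist.
By Bézout, 3×(-3) + 10×(1) = 1.
So 3×(-3) ≡ 1 (mod 10); multiply by 4: n ≡ -12 (mod 10).
Smallest nonnegative: n = -12 mod 10 = 8.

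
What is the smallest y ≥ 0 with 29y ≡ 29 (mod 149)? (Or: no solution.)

1

gcd(149, 29):
  149 = 5·29 + 4
  29 = 7·4 + 1
  4 = 4·1
so gcd(149, 29) = 1.
1 divides 29, so solutions exist.
Back-substitute for Bézout coefficients:
  1 = 29 - 7·4
  ... = 29·(36) + 149·(-7)
So 29·(36) ≡ 1 (mod 149); multiply by 29: y ≡ 1044 (mod 149).
Smallest nonnegative: y = 1044 mod 149 = 1.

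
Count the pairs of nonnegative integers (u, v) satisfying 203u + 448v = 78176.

6

gcd(448, 203) = 7  (448 = 2·203 + 42, 203 = 4·42 + 35, 42 = 1·35 + 7, 35 = 5·7).
Back-substituting, 203·(-11) + 448·(5) = 7.
Scale by 11168: one solution is (-122848, 55840). Reduce u mod 64: (32, 160).
General: u = 32 + 64t, v = 160 - 29t.
u ≥ 0 ⇒ t ≥ 0; v ≥ 0 ⇒ t ≤ 5. So t ∈ [0, 5]: 6 solutions.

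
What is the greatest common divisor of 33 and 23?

1

gcd(33, 23):
  33 = 1×23 + 10
  23 = 2×10 + 3
  10 = 3×3 + 1
  3 = 3×1
so gcd(33, 23) = 1.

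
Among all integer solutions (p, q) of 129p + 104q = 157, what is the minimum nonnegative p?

77

gcd(129, 104) = 1.
1 divides 157, so solutions exist.
By Bézout, 129×(25) + 104×(-31) = 1.
Scale by 157/1 = 157: (p₀, q₀) = (3925, -4867).
General solution: p = 3925 + 104t, q = -4867 - 129t for integer t.
p ≥ 0: smallest is 3925 mod 104 = 77 (at t = -37), with q = -94.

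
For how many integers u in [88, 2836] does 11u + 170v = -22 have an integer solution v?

16

gcd(170, 11) = 1  (170 = 15·11 + 5, 11 = 2·5 + 1, 5 = 5·1).
Back-substituting, 11·(31) + 170·(-2) = 1.
Scale by -22: particular solution (-682, 44); reduce u mod 170: (168, -11).
General solution: u = 168 + 170t, v = -11 - 11t for integer t.
88 ≤ 168 + 170t ≤ 2836 gives t ∈ [0, 15], which is 16 values.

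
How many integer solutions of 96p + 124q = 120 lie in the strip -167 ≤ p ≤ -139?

gcd(124, 96):
  124 = 1·96 + 28
  96 = 3·28 + 12
  28 = 2·12 + 4
  12 = 3·4
so gcd(124, 96) = 4.
Back-substitute for Bézout coefficients:
  4 = 28 - 2·12
  ... = 96·(-9) + 124·(7)
Scale by 30: particular solution (-270, 210); reduce p mod 31: (9, -6).
General solution: p = 9 + 31t, q = -6 - 24t for integer t.
-167 ≤ 9 + 31t ≤ -139 gives t ∈ [-5, -5], which is 1 value.

1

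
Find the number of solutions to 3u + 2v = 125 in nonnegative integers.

gcd(3, 2):
  3 = 1*2 + 1
  2 = 2*1
so gcd(3, 2) = 1.
Back-substitute for Bézout coefficients:
  1 = 3 - 1*2
  ... = 3*(1) + 2*(-1)
Scale by 125: one solution is (125, -125). Reduce u mod 2: (1, 61).
General: u = 1 + 2t, v = 61 - 3t.
u ≥ 0 ⇒ t ≥ 0; v ≥ 0 ⇒ t ≤ 20. So t ∈ [0, 20]: 21 solutions.

21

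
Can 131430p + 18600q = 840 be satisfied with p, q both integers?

gcd(131430, 18600) = 30  (131430 = 7×18600 + 1230, 18600 = 15×1230 + 150, 1230 = 8×150 + 30, 150 = 5×30).
30 divides 840, so integer solutions exist.

yes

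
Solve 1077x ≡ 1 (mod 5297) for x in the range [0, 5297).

4033

gcd(5297, 1077) = 1  (5297 = 4×1077 + 989, 1077 = 1×989 + 88, 989 = 11×88 + 21, 88 = 4×21 + 4, 21 = 5×4 + 1, 4 = 4×1).
Back-substituting, 1077×(-1264) + 5297×(257) = 1.
So 1077×-1264 ≡ 1 (mod 5297), and -1264 mod 5297 = 4033.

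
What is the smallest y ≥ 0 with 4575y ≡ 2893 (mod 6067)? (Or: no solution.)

791

gcd(6067, 4575) = 1.
1 divides 2893, so solutions exist.
By Bézout, 4575·(858) + 6067·(-647) = 1.
So 4575·(858) ≡ 1 (mod 6067); multiply by 2893: y ≡ 2482194 (mod 6067).
Smallest nonnegative: y = 2482194 mod 6067 = 791.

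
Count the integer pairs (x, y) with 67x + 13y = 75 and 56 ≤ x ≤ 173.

9

gcd(67, 13) = 1.
By Bézout, 67×(-6) + 13×(31) = 1.
Particular solution: (5, -20).
General solution: x = 5 + 13t, y = -20 - 67t for integer t.
56 ≤ 5 + 13t ≤ 173 gives t ∈ [4, 12], which is 9 values.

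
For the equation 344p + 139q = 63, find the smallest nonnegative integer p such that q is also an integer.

gcd(344, 139):
  344 = 2×139 + 66
  139 = 2×66 + 7
  66 = 9×7 + 3
  7 = 2×3 + 1
  3 = 3×1
so gcd(344, 139) = 1.
1 divides 63, so solutions exist.
Back-substitute for Bézout coefficients:
  1 = 7 - 2×3
  ... = 344×(-40) + 139×(99)
Scale by 63/1 = 63: (p₀, q₀) = (-2520, 6237).
General solution: p = -2520 + 139t, q = 6237 - 344t for integer t.
p ≥ 0: smallest is -2520 mod 139 = 121 (at t = 19), with q = -299.

121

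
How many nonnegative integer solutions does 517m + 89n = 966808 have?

21

gcd(517, 89):
  517 = 5*89 + 72
  89 = 1*72 + 17
  72 = 4*17 + 4
  17 = 4*4 + 1
  4 = 4*1
so gcd(517, 89) = 1.
Back-substitute for Bézout coefficients:
  1 = 17 - 4*4
  ... = 517*(-21) + 89*(122)
Scale by 966808: one solution is (-20302968, 117950576). Reduce m mod 89: (68, 10468).
General: m = 68 + 89t, n = 10468 - 517t.
m ≥ 0 ⇒ t ≥ 0; n ≥ 0 ⇒ t ≤ 20. So t ∈ [0, 20]: 21 solutions.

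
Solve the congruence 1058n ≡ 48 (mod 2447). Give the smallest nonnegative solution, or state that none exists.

gcd(2447, 1058) = 1.
1 divides 48, so solutions exist.
By Bézout, 1058×(-414) + 2447×(179) = 1.
So 1058×(-414) ≡ 1 (mod 2447); multiply by 48: n ≡ -19872 (mod 2447).
Smallest nonnegative: n = -19872 mod 2447 = 2151.

2151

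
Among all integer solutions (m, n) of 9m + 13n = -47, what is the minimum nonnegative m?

2

gcd(13, 9) = 1  (13 = 1*9 + 4, 9 = 2*4 + 1, 4 = 4*1).
1 divides -47, so solutions exist.
Back-substituting, 9*(3) + 13*(-2) = 1.
Scale by -47/1 = -47: (m₀, n₀) = (-141, 94).
General solution: m = -141 + 13t, n = 94 - 9t for integer t.
m ≥ 0: smallest is -141 mod 13 = 2 (at t = 11), with n = -5.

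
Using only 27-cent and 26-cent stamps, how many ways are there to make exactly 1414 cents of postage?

2

Need nonnegative integers with 27j + 26k = 1414.
gcd(27, 26) = 1, and 27·(1) + 26·(-1) = 1.
So (j₀, k₀) = (1414, -1414); general j = 1414 + 26t, k = -1414 - 27t.
j ≥ 0 ⇒ t ≥ -54; k ≥ 0 ⇒ t ≤ -53. That's 2 values of t.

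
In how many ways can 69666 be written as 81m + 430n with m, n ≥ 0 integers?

2

gcd(430, 81) = 1.
By Bézout, 81*(-69) + 430*(13) = 1.
One solution: (16, 159).
General: m = 16 + 430t, n = 159 - 81t.
m ≥ 0 ⇒ t ≥ 0; n ≥ 0 ⇒ t ≤ 1. So t ∈ [0, 1]: 2 solutions.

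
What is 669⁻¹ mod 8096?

gcd(8096, 669) = 1  (8096 = 12*669 + 68, 669 = 9*68 + 57, 68 = 1*57 + 11, 57 = 5*11 + 2, 11 = 5*2 + 1, 2 = 2*1).
Back-substituting, 669*(-3691) + 8096*(305) = 1.
So 669*-3691 ≡ 1 (mod 8096), and -3691 mod 8096 = 4405.

4405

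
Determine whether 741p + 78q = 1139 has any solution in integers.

no

gcd(741, 78) = 39.
39 does not divide 1139 (remainder 8), so no integer solutions.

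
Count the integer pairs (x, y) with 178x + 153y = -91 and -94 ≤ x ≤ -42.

0

gcd(178, 153):
  178 = 1×153 + 25
  153 = 6×25 + 3
  25 = 8×3 + 1
  3 = 3×1
so gcd(178, 153) = 1.
Back-substitute for Bézout coefficients:
  1 = 25 - 8×3
  ... = 178×(49) + 153×(-57)
Scale by -91: particular solution (-4459, 5187); reduce x mod 153: (131, -153).
General solution: x = 131 + 153t, y = -153 - 178t for integer t.
-94 ≤ 131 + 153t ≤ -42 gives t ∈ [-1, -2], which is 0 values.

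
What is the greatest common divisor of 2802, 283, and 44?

gcd(2802, 283):
  2802 = 9·283 + 255
  283 = 1·255 + 28
  255 = 9·28 + 3
  28 = 9·3 + 1
  3 = 3·1
so gcd(2802, 283) = 1.
gcd(1, 44) = 1.

1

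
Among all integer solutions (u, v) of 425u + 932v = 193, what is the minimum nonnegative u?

825

gcd(932, 425) = 1.
1 divides 193, so solutions exist.
By Bézout, 425×(125) + 932×(-57) = 1.
Scale by 193/1 = 193: (u₀, v₀) = (24125, -11001).
General solution: u = 24125 + 932t, v = -11001 - 425t for integer t.
u ≥ 0: smallest is 24125 mod 932 = 825 (at t = -25), with v = -376.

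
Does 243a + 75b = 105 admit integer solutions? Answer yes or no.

yes

gcd(243, 75) = 3.
3 divides 105, so integer solutions exist.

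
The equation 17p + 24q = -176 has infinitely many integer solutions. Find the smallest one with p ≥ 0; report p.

8

gcd(24, 17):
  24 = 1×17 + 7
  17 = 2×7 + 3
  7 = 2×3 + 1
  3 = 3×1
so gcd(24, 17) = 1.
1 divides -176, so solutions exist.
Back-substitute for Bézout coefficients:
  1 = 7 - 2×3
  ... = 17×(-7) + 24×(5)
Scale by -176/1 = -176: (p₀, q₀) = (1232, -880).
General solution: p = 1232 + 24t, q = -880 - 17t for integer t.
p ≥ 0: smallest is 1232 mod 24 = 8 (at t = -51), with q = -13.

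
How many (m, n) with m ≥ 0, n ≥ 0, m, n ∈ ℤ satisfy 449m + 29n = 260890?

gcd(449, 29) = 1.
By Bézout, 449×(-2) + 29×(31) = 1.
One solution: (17, 8733).
General: m = 17 + 29t, n = 8733 - 449t.
m ≥ 0 ⇒ t ≥ 0; n ≥ 0 ⇒ t ≤ 19. So t ∈ [0, 19]: 20 solutions.

20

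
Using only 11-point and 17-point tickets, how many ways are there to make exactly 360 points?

Need nonnegative integers with 11j + 17k = 360.
gcd(11, 17) = 1, and 11·(-3) + 17·(2) = 1.
So (j₀, k₀) = (-1080, 720); general j = -1080 + 17t, k = 720 - 11t.
j ≥ 0 ⇒ t ≥ 64; k ≥ 0 ⇒ t ≤ 65. That's 2 values of t.

2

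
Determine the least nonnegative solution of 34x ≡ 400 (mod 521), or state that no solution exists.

gcd(521, 34):
  521 = 15×34 + 11
  34 = 3×11 + 1
  11 = 11×1
so gcd(521, 34) = 1.
1 divides 400, so solutions exist.
Back-substitute for Bézout coefficients:
  1 = 34 - 3×11
  ... = 34×(46) + 521×(-3)
So 34×(46) ≡ 1 (mod 521); multiply by 400: x ≡ 18400 (mod 521).
Smallest nonnegative: x = 18400 mod 521 = 165.

165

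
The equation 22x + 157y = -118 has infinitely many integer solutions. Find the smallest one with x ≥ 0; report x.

gcd(157, 22) = 1  (157 = 7×22 + 3, 22 = 7×3 + 1, 3 = 3×1).
1 divides -118, so solutions exist.
Back-substituting, 22×(50) + 157×(-7) = 1.
Scale by -118/1 = -118: (x₀, y₀) = (-5900, 826).
General solution: x = -5900 + 157t, y = 826 - 22t for integer t.
x ≥ 0: smallest is -5900 mod 157 = 66 (at t = 38), with y = -10.

66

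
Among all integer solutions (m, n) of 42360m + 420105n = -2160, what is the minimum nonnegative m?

gcd(420105, 42360) = 15  (420105 = 9·42360 + 38865, 42360 = 1·38865 + 3495, 38865 = 11·3495 + 420, 3495 = 8·420 + 135, 420 = 3·135 + 15, 135 = 9·15).
15 divides -2160, so solutions exist.
Back-substituting, 42360·(-3005) + 420105·(303) = 15.
Scale by -2160/15 = -144: (m₀, n₀) = (432720, -43632).
General solution: m = 432720 + 28007t, n = -43632 - 2824t for integer t.
m ≥ 0: smallest is 432720 mod 28007 = 12615 (at t = -15), with n = -1272.

12615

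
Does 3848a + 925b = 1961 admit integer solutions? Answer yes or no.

gcd(3848, 925) = 37  (3848 = 4·925 + 148, 925 = 6·148 + 37, 148 = 4·37).
37 divides 1961, so integer solutions exist.

yes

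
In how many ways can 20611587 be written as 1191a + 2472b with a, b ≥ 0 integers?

21

gcd(2472, 1191) = 3  (2472 = 2·1191 + 90, 1191 = 13·90 + 21, 90 = 4·21 + 6, 21 = 3·6 + 3, 6 = 2·3).
Back-substituting, 1191·(357) + 2472·(-172) = 3.
Scale by 6870529: one solution is (2452778853, -1181730988). Reduce a mod 824: (301, 8193).
General: a = 301 + 824t, b = 8193 - 397t.
a ≥ 0 ⇒ t ≥ 0; b ≥ 0 ⇒ t ≤ 20. So t ∈ [0, 20]: 21 solutions.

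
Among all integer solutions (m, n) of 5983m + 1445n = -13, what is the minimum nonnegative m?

gcd(5983, 1445):
  5983 = 4·1445 + 203
  1445 = 7·203 + 24
  203 = 8·24 + 11
  24 = 2·11 + 2
  11 = 5·2 + 1
  2 = 2·1
so gcd(5983, 1445) = 1.
1 divides -13, so solutions exist.
Back-substitute for Bézout coefficients:
  1 = 11 - 5·2
  ... = 5983·(662) + 1445·(-2741)
Scale by -13/1 = -13: (m₀, n₀) = (-8606, 35633).
General solution: m = -8606 + 1445t, n = 35633 - 5983t for integer t.
m ≥ 0: smallest is -8606 mod 1445 = 64 (at t = 6), with n = -265.

64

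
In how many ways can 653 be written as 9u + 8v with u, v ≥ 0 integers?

9

gcd(9, 8):
  9 = 1·8 + 1
  8 = 8·1
so gcd(9, 8) = 1.
Back-substitute for Bézout coefficients:
  1 = 9 - 1·8
  ... = 9·(1) + 8·(-1)
Scale by 653: one solution is (653, -653). Reduce u mod 8: (5, 76).
General: u = 5 + 8t, v = 76 - 9t.
u ≥ 0 ⇒ t ≥ 0; v ≥ 0 ⇒ t ≤ 8. So t ∈ [0, 8]: 9 solutions.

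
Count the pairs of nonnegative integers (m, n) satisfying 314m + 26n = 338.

1

gcd(314, 26) = 2  (314 = 12·26 + 2, 26 = 13·2).
Back-substituting, 314·(1) + 26·(-12) = 2.
Scale by 169: one solution is (169, -2028). Reduce m mod 13: (0, 13).
General: m = 0 + 13t, n = 13 - 157t.
m ≥ 0 ⇒ t ≥ 0; n ≥ 0 ⇒ t ≤ 0. So t ∈ [0, 0]: 1 solution.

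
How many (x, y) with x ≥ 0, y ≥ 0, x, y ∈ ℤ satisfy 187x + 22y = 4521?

12

gcd(187, 22):
  187 = 8×22 + 11
  22 = 2×11
so gcd(187, 22) = 11.
Back-substitute for Bézout coefficients:
  11 = 187 - 8×22
  ... = 187×(1) + 22×(-8)
Scale by 411: one solution is (411, -3288). Reduce x mod 2: (1, 197).
General: x = 1 + 2t, y = 197 - 17t.
x ≥ 0 ⇒ t ≥ 0; y ≥ 0 ⇒ t ≤ 11. So t ∈ [0, 11]: 12 solutions.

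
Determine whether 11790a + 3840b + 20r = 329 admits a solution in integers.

gcd(11790, 3840) = 30  (11790 = 3·3840 + 270, 3840 = 14·270 + 60, 270 = 4·60 + 30, 60 = 2·30).
gcd(30, 20) = 10.
10 does not divide 329 (remainder 9), so no integer solutions.

no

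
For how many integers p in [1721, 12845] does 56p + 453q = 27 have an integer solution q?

25

gcd(453, 56) = 1.
By Bézout, 56*(89) + 453*(-11) = 1.
Particular solution: (138, -17).
General solution: p = 138 + 453t, q = -17 - 56t for integer t.
1721 ≤ 138 + 453t ≤ 12845 gives t ∈ [4, 28], which is 25 values.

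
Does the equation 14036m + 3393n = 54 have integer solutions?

gcd(14036, 3393) = 29  (14036 = 4×3393 + 464, 3393 = 7×464 + 145, 464 = 3×145 + 29, 145 = 5×29).
29 does not divide 54 (remainder 25), so no integer solutions.

no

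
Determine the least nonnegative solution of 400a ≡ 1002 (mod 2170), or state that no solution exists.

no solution

gcd(2170, 400):
  2170 = 5×400 + 170
  400 = 2×170 + 60
  170 = 2×60 + 50
  60 = 1×50 + 10
  50 = 5×10
so gcd(2170, 400) = 10.
10 does not divide 1002, so the congruence has no solution.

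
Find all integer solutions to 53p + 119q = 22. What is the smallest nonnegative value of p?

gcd(119, 53):
  119 = 2*53 + 13
  53 = 4*13 + 1
  13 = 13*1
so gcd(119, 53) = 1.
1 divides 22, so solutions exist.
Back-substitute for Bézout coefficients:
  1 = 53 - 4*13
  ... = 53*(9) + 119*(-4)
Scale by 22/1 = 22: (p₀, q₀) = (198, -88).
General solution: p = 198 + 119t, q = -88 - 53t for integer t.
p ≥ 0: smallest is 198 mod 119 = 79 (at t = -1), with q = -35.

79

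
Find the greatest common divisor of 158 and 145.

gcd(158, 145) = 1  (158 = 1*145 + 13, 145 = 11*13 + 2, 13 = 6*2 + 1, 2 = 2*1).

1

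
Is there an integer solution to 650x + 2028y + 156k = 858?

gcd(2028, 650) = 26  (2028 = 3·650 + 78, 650 = 8·78 + 26, 78 = 3·26).
gcd(26, 156) = 26.
26 divides 858, so integer solutions exist.

yes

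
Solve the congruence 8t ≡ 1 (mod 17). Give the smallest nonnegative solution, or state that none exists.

15

gcd(17, 8) = 1  (17 = 2*8 + 1, 8 = 8*1).
1 divides 1, so solutions exist.
Back-substituting, 8*(-2) + 17*(1) = 1.
So 8*(-2) ≡ 1 (mod 17); multiply by 1: t ≡ -2 (mod 17).
Smallest nonnegative: t = -2 mod 17 = 15.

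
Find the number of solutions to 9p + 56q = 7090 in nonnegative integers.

14

gcd(56, 9) = 1  (56 = 6*9 + 2, 9 = 4*2 + 1, 2 = 2*1).
Back-substituting, 9*(25) + 56*(-4) = 1.
Scale by 7090: one solution is (177250, -28360). Reduce p mod 56: (10, 125).
General: p = 10 + 56t, q = 125 - 9t.
p ≥ 0 ⇒ t ≥ 0; q ≥ 0 ⇒ t ≤ 13. So t ∈ [0, 13]: 14 solutions.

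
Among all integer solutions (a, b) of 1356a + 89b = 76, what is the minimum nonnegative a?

gcd(1356, 89) = 1  (1356 = 15*89 + 21, 89 = 4*21 + 5, 21 = 4*5 + 1, 5 = 5*1).
1 divides 76, so solutions exist.
Back-substituting, 1356*(17) + 89*(-259) = 1.
Scale by 76/1 = 76: (a₀, b₀) = (1292, -19684).
General solution: a = 1292 + 89t, b = -19684 - 1356t for integer t.
a ≥ 0: smallest is 1292 mod 89 = 46 (at t = -14), with b = -700.

46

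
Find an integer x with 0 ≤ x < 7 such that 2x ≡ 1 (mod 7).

4

gcd(7, 2) = 1  (7 = 3·2 + 1, 2 = 2·1).
Back-substituting, 2·(-3) + 7·(1) = 1.
So 2·-3 ≡ 1 (mod 7), and -3 mod 7 = 4.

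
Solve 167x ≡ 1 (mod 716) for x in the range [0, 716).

gcd(716, 167) = 1  (716 = 4×167 + 48, 167 = 3×48 + 23, 48 = 2×23 + 2, 23 = 11×2 + 1, 2 = 2×1).
Back-substituting, 167×(343) + 716×(-80) = 1.
So 167×343 ≡ 1 (mod 716), and 343 mod 716 = 343.

343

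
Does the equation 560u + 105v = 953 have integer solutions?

gcd(560, 105) = 35  (560 = 5*105 + 35, 105 = 3*35).
35 does not divide 953 (remainder 8), so no integer solutions.

no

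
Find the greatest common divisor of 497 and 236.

gcd(497, 236) = 1  (497 = 2*236 + 25, 236 = 9*25 + 11, 25 = 2*11 + 3, 11 = 3*3 + 2, 3 = 1*2 + 1, 2 = 2*1).

1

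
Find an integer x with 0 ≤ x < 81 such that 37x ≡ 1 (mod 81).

46

gcd(81, 37):
  81 = 2*37 + 7
  37 = 5*7 + 2
  7 = 3*2 + 1
  2 = 2*1
so gcd(81, 37) = 1.
Back-substitute for Bézout coefficients:
  1 = 7 - 3*2
  ... = 37*(-35) + 81*(16)
So 37*-35 ≡ 1 (mod 81), and -35 mod 81 = 46.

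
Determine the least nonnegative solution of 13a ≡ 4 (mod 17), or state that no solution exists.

gcd(17, 13):
  17 = 1·13 + 4
  13 = 3·4 + 1
  4 = 4·1
so gcd(17, 13) = 1.
1 divides 4, so solutions exist.
Back-substitute for Bézout coefficients:
  1 = 13 - 3·4
  ... = 13·(4) + 17·(-3)
So 13·(4) ≡ 1 (mod 17); multiply by 4: a ≡ 16 (mod 17).
Smallest nonnegative: a = 16 mod 17 = 16.

16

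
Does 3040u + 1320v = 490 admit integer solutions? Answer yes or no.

gcd(3040, 1320) = 40.
40 does not divide 490 (remainder 10), so no integer solutions.

no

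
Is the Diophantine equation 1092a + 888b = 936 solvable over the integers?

gcd(1092, 888) = 12  (1092 = 1*888 + 204, 888 = 4*204 + 72, 204 = 2*72 + 60, 72 = 1*60 + 12, 60 = 5*12).
12 divides 936, so integer solutions exist.

yes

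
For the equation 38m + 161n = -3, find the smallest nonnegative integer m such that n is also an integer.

gcd(161, 38) = 1.
1 divides -3, so solutions exist.
By Bézout, 38×(-72) + 161×(17) = 1.
Scale by -3/1 = -3: (m₀, n₀) = (216, -51).
General solution: m = 216 + 161t, n = -51 - 38t for integer t.
m ≥ 0: smallest is 216 mod 161 = 55 (at t = -1), with n = -13.

55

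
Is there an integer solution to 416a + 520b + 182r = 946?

gcd(520, 416):
  520 = 1×416 + 104
  416 = 4×104
so gcd(520, 416) = 104.
gcd(104, 182) = 26.
26 does not divide 946 (remainder 10), so no integer solutions.

no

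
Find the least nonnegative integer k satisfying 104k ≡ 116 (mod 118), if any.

17

gcd(118, 104):
  118 = 1×104 + 14
  104 = 7×14 + 6
  14 = 2×6 + 2
  6 = 3×2
so gcd(118, 104) = 2.
2 divides 116, so solutions exist.
Back-substitute for Bézout coefficients:
  2 = 14 - 2×6
  ... = 104×(-17) + 118×(15)
So 104×(-17) ≡ 2 (mod 118); multiply by 58: k ≡ -986 (mod 59).
Smallest nonnegative: k = -986 mod 59 = 17.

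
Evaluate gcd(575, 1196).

23

gcd(1196, 575):
  1196 = 2·575 + 46
  575 = 12·46 + 23
  46 = 2·23
so gcd(1196, 575) = 23.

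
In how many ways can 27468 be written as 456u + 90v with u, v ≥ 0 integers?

4

gcd(456, 90) = 6.
By Bézout, 456*(1) + 90*(-5) = 6.
One solution: (3, 290).
General: u = 3 + 15t, v = 290 - 76t.
u ≥ 0 ⇒ t ≥ 0; v ≥ 0 ⇒ t ≤ 3. So t ∈ [0, 3]: 4 solutions.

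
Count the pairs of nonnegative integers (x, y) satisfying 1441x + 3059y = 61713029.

14

gcd(3059, 1441) = 1  (3059 = 2*1441 + 177, 1441 = 8*177 + 25, 177 = 7*25 + 2, 25 = 12*2 + 1, 2 = 2*1).
Back-substituting, 1441*(1469) + 3059*(-692) = 1.
Scale by 61713029: one solution is (90656439601, -42705416068). Reduce x mod 3059: (1253, 19584).
General: x = 1253 + 3059t, y = 19584 - 1441t.
x ≥ 0 ⇒ t ≥ 0; y ≥ 0 ⇒ t ≤ 13. So t ∈ [0, 13]: 14 solutions.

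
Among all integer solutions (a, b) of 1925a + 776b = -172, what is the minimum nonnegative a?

gcd(1925, 776):
  1925 = 2*776 + 373
  776 = 2*373 + 30
  373 = 12*30 + 13
  30 = 2*13 + 4
  13 = 3*4 + 1
  4 = 4*1
so gcd(1925, 776) = 1.
1 divides -172, so solutions exist.
Back-substitute for Bézout coefficients:
  1 = 13 - 3*4
  ... = 1925*(181) + 776*(-449)
Scale by -172/1 = -172: (a₀, b₀) = (-31132, 77228).
General solution: a = -31132 + 776t, b = 77228 - 1925t for integer t.
a ≥ 0: smallest is -31132 mod 776 = 684 (at t = 41), with b = -1697.

684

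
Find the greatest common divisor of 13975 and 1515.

5

gcd(13975, 1515) = 5  (13975 = 9·1515 + 340, 1515 = 4·340 + 155, 340 = 2·155 + 30, 155 = 5·30 + 5, 30 = 6·5).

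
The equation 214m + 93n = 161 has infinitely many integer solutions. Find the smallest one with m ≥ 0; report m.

gcd(214, 93):
  214 = 2*93 + 28
  93 = 3*28 + 9
  28 = 3*9 + 1
  9 = 9*1
so gcd(214, 93) = 1.
1 divides 161, so solutions exist.
Back-substitute for Bézout coefficients:
  1 = 28 - 3*9
  ... = 214*(10) + 93*(-23)
Scale by 161/1 = 161: (m₀, n₀) = (1610, -3703).
General solution: m = 1610 + 93t, n = -3703 - 214t for integer t.
m ≥ 0: smallest is 1610 mod 93 = 29 (at t = -17), with n = -65.

29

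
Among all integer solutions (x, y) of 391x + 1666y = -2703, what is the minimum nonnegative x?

gcd(1666, 391):
  1666 = 4×391 + 102
  391 = 3×102 + 85
  102 = 1×85 + 17
  85 = 5×17
so gcd(1666, 391) = 17.
17 divides -2703, so solutions exist.
Back-substitute for Bézout coefficients:
  17 = 102 - 1×85
  ... = 391×(-17) + 1666×(4)
Scale by -2703/17 = -159: (x₀, y₀) = (2703, -636).
General solution: x = 2703 + 98t, y = -636 - 23t for integer t.
x ≥ 0: smallest is 2703 mod 98 = 57 (at t = -27), with y = -15.

57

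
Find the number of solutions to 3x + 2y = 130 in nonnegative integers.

gcd(3, 2) = 1.
By Bézout, 3×(1) + 2×(-1) = 1.
One solution: (0, 65).
General: x = 0 + 2t, y = 65 - 3t.
x ≥ 0 ⇒ t ≥ 0; y ≥ 0 ⇒ t ≤ 21. So t ∈ [0, 21]: 22 solutions.

22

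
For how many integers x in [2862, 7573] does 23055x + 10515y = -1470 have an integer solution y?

gcd(23055, 10515) = 15.
By Bézout, 23055·(-135) + 10515·(296) = 15.
Particular solution: (612, -1342).
General solution: x = 612 + 701t, y = -1342 - 1537t for integer t.
2862 ≤ 612 + 701t ≤ 7573 gives t ∈ [4, 9], which is 6 values.

6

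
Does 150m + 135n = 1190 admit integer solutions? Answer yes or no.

gcd(150, 135) = 15.
15 does not divide 1190 (remainder 5), so no integer solutions.

no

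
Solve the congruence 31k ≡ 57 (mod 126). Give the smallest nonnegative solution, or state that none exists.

gcd(126, 31) = 1.
1 divides 57, so solutions exist.
By Bézout, 31×(61) + 126×(-15) = 1.
So 31×(61) ≡ 1 (mod 126); multiply by 57: k ≡ 3477 (mod 126).
Smallest nonnegative: k = 3477 mod 126 = 75.

75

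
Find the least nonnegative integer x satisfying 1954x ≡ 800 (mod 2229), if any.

605

gcd(2229, 1954) = 1.
1 divides 800, so solutions exist.
By Bézout, 1954×(154) + 2229×(-135) = 1.
So 1954×(154) ≡ 1 (mod 2229); multiply by 800: x ≡ 123200 (mod 2229).
Smallest nonnegative: x = 123200 mod 2229 = 605.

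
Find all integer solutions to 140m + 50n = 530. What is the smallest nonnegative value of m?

gcd(140, 50) = 10.
10 divides 530, so solutions exist.
By Bézout, 140·(-1) + 50·(3) = 10.
Scale by 530/10 = 53: (m₀, n₀) = (-53, 159).
General solution: m = -53 + 5t, n = 159 - 14t for integer t.
m ≥ 0: smallest is -53 mod 5 = 2 (at t = 11), with n = 5.

2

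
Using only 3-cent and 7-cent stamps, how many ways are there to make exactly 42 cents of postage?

3

Need nonnegative integers with 3j + 7k = 42.
gcd(3, 7) = 1, and 3·(-2) + 7·(1) = 1.
So (j₀, k₀) = (-84, 42); general j = -84 + 7t, k = 42 - 3t.
j ≥ 0 ⇒ t ≥ 12; k ≥ 0 ⇒ t ≤ 14. That's 3 values of t.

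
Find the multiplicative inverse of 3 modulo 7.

gcd(7, 3) = 1.
By Bézout, 3·(-2) + 7·(1) = 1.
So 3·-2 ≡ 1 (mod 7), and -2 mod 7 = 5.

5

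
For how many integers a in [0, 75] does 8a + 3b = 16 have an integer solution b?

25

gcd(8, 3) = 1  (8 = 2*3 + 2, 3 = 1*2 + 1, 2 = 2*1).
Back-substituting, 8*(-1) + 3*(3) = 1.
Scale by 16: particular solution (-16, 48); reduce a mod 3: (2, 0).
General solution: a = 2 + 3t, b = 0 - 8t for integer t.
0 ≤ 2 + 3t ≤ 75 gives t ∈ [0, 24], which is 25 values.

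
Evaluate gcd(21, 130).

gcd(130, 21):
  130 = 6×21 + 4
  21 = 5×4 + 1
  4 = 4×1
so gcd(130, 21) = 1.

1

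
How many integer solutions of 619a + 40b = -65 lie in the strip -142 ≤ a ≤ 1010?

29

gcd(619, 40):
  619 = 15·40 + 19
  40 = 2·19 + 2
  19 = 9·2 + 1
  2 = 2·1
so gcd(619, 40) = 1.
Back-substitute for Bézout coefficients:
  1 = 19 - 9·2
  ... = 619·(19) + 40·(-294)
Scale by -65: particular solution (-1235, 19110); reduce a mod 40: (5, -79).
General solution: a = 5 + 40t, b = -79 - 619t for integer t.
-142 ≤ 5 + 40t ≤ 1010 gives t ∈ [-3, 25], which is 29 values.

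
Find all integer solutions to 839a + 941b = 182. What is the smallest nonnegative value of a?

644

gcd(941, 839):
  941 = 1*839 + 102
  839 = 8*102 + 23
  102 = 4*23 + 10
  23 = 2*10 + 3
  10 = 3*3 + 1
  3 = 3*1
so gcd(941, 839) = 1.
1 divides 182, so solutions exist.
Back-substitute for Bézout coefficients:
  1 = 10 - 3*3
  ... = 839*(-286) + 941*(255)
Scale by 182/1 = 182: (a₀, b₀) = (-52052, 46410).
General solution: a = -52052 + 941t, b = 46410 - 839t for integer t.
a ≥ 0: smallest is -52052 mod 941 = 644 (at t = 56), with b = -574.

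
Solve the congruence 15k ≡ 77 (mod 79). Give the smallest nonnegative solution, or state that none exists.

gcd(79, 15) = 1.
1 divides 77, so solutions exist.
By Bézout, 15×(-21) + 79×(4) = 1.
So 15×(-21) ≡ 1 (mod 79); multiply by 77: k ≡ -1617 (mod 79).
Smallest nonnegative: k = -1617 mod 79 = 42.

42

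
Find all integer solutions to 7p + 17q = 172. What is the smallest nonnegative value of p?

10

gcd(17, 7) = 1.
1 divides 172, so solutions exist.
By Bézout, 7*(5) + 17*(-2) = 1.
Scale by 172/1 = 172: (p₀, q₀) = (860, -344).
General solution: p = 860 + 17t, q = -344 - 7t for integer t.
p ≥ 0: smallest is 860 mod 17 = 10 (at t = -50), with q = 6.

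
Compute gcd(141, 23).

1

gcd(141, 23) = 1  (141 = 6·23 + 3, 23 = 7·3 + 2, 3 = 1·2 + 1, 2 = 2·1).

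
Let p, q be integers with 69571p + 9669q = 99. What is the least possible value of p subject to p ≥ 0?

4389

gcd(69571, 9669) = 1.
1 divides 99, so solutions exist.
By Bézout, 69571×(1900) + 9669×(-13671) = 1.
Scale by 99/1 = 99: (p₀, q₀) = (188100, -1353429).
General solution: p = 188100 + 9669t, q = -1353429 - 69571t for integer t.
p ≥ 0: smallest is 188100 mod 9669 = 4389 (at t = -19), with q = -31580.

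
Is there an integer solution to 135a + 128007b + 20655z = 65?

no

gcd(128007, 135) = 27  (128007 = 948·135 + 27, 135 = 5·27).
gcd(27, 20655) = 27.
27 does not divide 65 (remainder 11), so no integer solutions.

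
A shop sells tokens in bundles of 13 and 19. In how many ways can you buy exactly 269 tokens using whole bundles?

Need nonnegative integers with 13j + 19k = 269.
gcd(13, 19) = 1, and 13·(3) + 19·(-2) = 1.
So (j₀, k₀) = (807, -538); general j = 807 + 19t, k = -538 - 13t.
j ≥ 0 ⇒ t ≥ -42; k ≥ 0 ⇒ t ≤ -42. That's 1 value of t.

1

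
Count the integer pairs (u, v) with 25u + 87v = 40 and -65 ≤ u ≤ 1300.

gcd(87, 25):
  87 = 3*25 + 12
  25 = 2*12 + 1
  12 = 12*1
so gcd(87, 25) = 1.
Back-substitute for Bézout coefficients:
  1 = 25 - 2*12
  ... = 25*(7) + 87*(-2)
Scale by 40: particular solution (280, -80); reduce u mod 87: (19, -5).
General solution: u = 19 + 87t, v = -5 - 25t for integer t.
-65 ≤ 19 + 87t ≤ 1300 gives t ∈ [0, 14], which is 15 values.

15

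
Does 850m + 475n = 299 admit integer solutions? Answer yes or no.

gcd(850, 475) = 25  (850 = 1·475 + 375, 475 = 1·375 + 100, 375 = 3·100 + 75, 100 = 1·75 + 25, 75 = 3·25).
25 does not divide 299 (remainder 24), so no integer solutions.

no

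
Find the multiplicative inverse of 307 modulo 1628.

gcd(1628, 307):
  1628 = 5*307 + 93
  307 = 3*93 + 28
  93 = 3*28 + 9
  28 = 3*9 + 1
  9 = 9*1
so gcd(1628, 307) = 1.
Back-substitute for Bézout coefficients:
  1 = 28 - 3*9
  ... = 307*(175) + 1628*(-33)
So 307*175 ≡ 1 (mod 1628), and 175 mod 1628 = 175.

175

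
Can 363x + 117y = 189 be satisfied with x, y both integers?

gcd(363, 117):
  363 = 3·117 + 12
  117 = 9·12 + 9
  12 = 1·9 + 3
  9 = 3·3
so gcd(363, 117) = 3.
3 divides 189, so integer solutions exist.

yes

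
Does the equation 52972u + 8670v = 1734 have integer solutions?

gcd(52972, 8670):
  52972 = 6·8670 + 952
  8670 = 9·952 + 102
  952 = 9·102 + 34
  102 = 3·34
so gcd(52972, 8670) = 34.
34 divides 1734, so integer solutions exist.

yes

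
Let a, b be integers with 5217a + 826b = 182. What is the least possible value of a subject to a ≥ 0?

602

gcd(5217, 826) = 1  (5217 = 6*826 + 261, 826 = 3*261 + 43, 261 = 6*43 + 3, 43 = 14*3 + 1, 3 = 3*1).
1 divides 182, so solutions exist.
Back-substituting, 5217*(-269) + 826*(1699) = 1.
Scale by 182/1 = 182: (a₀, b₀) = (-48958, 309218).
General solution: a = -48958 + 826t, b = 309218 - 5217t for integer t.
a ≥ 0: smallest is -48958 mod 826 = 602 (at t = 60), with b = -3802.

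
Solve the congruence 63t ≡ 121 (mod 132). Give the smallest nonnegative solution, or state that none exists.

gcd(132, 63) = 3  (132 = 2*63 + 6, 63 = 10*6 + 3, 6 = 2*3).
3 does not divide 121, so the congruence has no solution.

no solution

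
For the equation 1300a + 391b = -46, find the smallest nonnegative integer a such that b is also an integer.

gcd(1300, 391) = 1  (1300 = 3×391 + 127, 391 = 3×127 + 10, 127 = 12×10 + 7, 10 = 1×7 + 3, 7 = 2×3 + 1, 3 = 3×1).
1 divides -46, so solutions exist.
Back-substituting, 1300×(117) + 391×(-389) = 1.
Scale by -46/1 = -46: (a₀, b₀) = (-5382, 17894).
General solution: a = -5382 + 391t, b = 17894 - 1300t for integer t.
a ≥ 0: smallest is -5382 mod 391 = 92 (at t = 14), with b = -306.

92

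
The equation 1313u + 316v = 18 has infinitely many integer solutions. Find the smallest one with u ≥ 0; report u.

110

gcd(1313, 316):
  1313 = 4*316 + 49
  316 = 6*49 + 22
  49 = 2*22 + 5
  22 = 4*5 + 2
  5 = 2*2 + 1
  2 = 2*1
so gcd(1313, 316) = 1.
1 divides 18, so solutions exist.
Back-substitute for Bézout coefficients:
  1 = 5 - 2*2
  ... = 1313*(129) + 316*(-536)
Scale by 18/1 = 18: (u₀, v₀) = (2322, -9648).
General solution: u = 2322 + 316t, v = -9648 - 1313t for integer t.
u ≥ 0: smallest is 2322 mod 316 = 110 (at t = -7), with v = -457.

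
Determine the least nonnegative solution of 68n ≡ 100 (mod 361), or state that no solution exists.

320

gcd(361, 68):
  361 = 5×68 + 21
  68 = 3×21 + 5
  21 = 4×5 + 1
  5 = 5×1
so gcd(361, 68) = 1.
1 divides 100, so solutions exist.
Back-substitute for Bézout coefficients:
  1 = 21 - 4×5
  ... = 68×(-69) + 361×(13)
So 68×(-69) ≡ 1 (mod 361); multiply by 100: n ≡ -6900 (mod 361).
Smallest nonnegative: n = -6900 mod 361 = 320.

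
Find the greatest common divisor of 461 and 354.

1

gcd(461, 354):
  461 = 1×354 + 107
  354 = 3×107 + 33
  107 = 3×33 + 8
  33 = 4×8 + 1
  8 = 8×1
so gcd(461, 354) = 1.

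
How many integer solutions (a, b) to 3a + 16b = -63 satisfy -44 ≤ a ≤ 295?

21

gcd(16, 3) = 1  (16 = 5·3 + 1, 3 = 3·1).
Back-substituting, 3·(-5) + 16·(1) = 1.
Scale by -63: particular solution (315, -63); reduce a mod 16: (11, -6).
General solution: a = 11 + 16t, b = -6 - 3t for integer t.
-44 ≤ 11 + 16t ≤ 295 gives t ∈ [-3, 17], which is 21 values.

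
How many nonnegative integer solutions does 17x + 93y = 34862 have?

22

gcd(93, 17):
  93 = 5×17 + 8
  17 = 2×8 + 1
  8 = 8×1
so gcd(93, 17) = 1.
Back-substitute for Bézout coefficients:
  1 = 17 - 2×8
  ... = 17×(11) + 93×(-2)
Scale by 34862: one solution is (383482, -69724). Reduce x mod 93: (43, 367).
General: x = 43 + 93t, y = 367 - 17t.
x ≥ 0 ⇒ t ≥ 0; y ≥ 0 ⇒ t ≤ 21. So t ∈ [0, 21]: 22 solutions.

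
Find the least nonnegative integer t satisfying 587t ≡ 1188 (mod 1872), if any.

gcd(1872, 587) = 1  (1872 = 3*587 + 111, 587 = 5*111 + 32, 111 = 3*32 + 15, 32 = 2*15 + 2, 15 = 7*2 + 1, 2 = 2*1).
1 divides 1188, so solutions exist.
Back-substituting, 587*(-877) + 1872*(275) = 1.
So 587*(-877) ≡ 1 (mod 1872); multiply by 1188: t ≡ -1041876 (mod 1872).
Smallest nonnegative: t = -1041876 mod 1872 = 828.

828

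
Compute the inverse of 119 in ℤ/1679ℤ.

903

gcd(1679, 119) = 1.
By Bézout, 119*(-776) + 1679*(55) = 1.
So 119*-776 ≡ 1 (mod 1679), and -776 mod 1679 = 903.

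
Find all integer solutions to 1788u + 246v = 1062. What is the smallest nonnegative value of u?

31

gcd(1788, 246):
  1788 = 7*246 + 66
  246 = 3*66 + 48
  66 = 1*48 + 18
  48 = 2*18 + 12
  18 = 1*12 + 6
  12 = 2*6
so gcd(1788, 246) = 6.
6 divides 1062, so solutions exist.
Back-substitute for Bézout coefficients:
  6 = 18 - 1*12
  ... = 1788*(15) + 246*(-109)
Scale by 1062/6 = 177: (u₀, v₀) = (2655, -19293).
General solution: u = 2655 + 41t, v = -19293 - 298t for integer t.
u ≥ 0: smallest is 2655 mod 41 = 31 (at t = -64), with v = -221.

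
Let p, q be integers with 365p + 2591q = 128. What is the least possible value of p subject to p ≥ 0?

gcd(2591, 365) = 1  (2591 = 7*365 + 36, 365 = 10*36 + 5, 36 = 7*5 + 1, 5 = 5*1).
1 divides 128, so solutions exist.
Back-substituting, 365*(-504) + 2591*(71) = 1.
Scale by 128/1 = 128: (p₀, q₀) = (-64512, 9088).
General solution: p = -64512 + 2591t, q = 9088 - 365t for integer t.
p ≥ 0: smallest is -64512 mod 2591 = 263 (at t = 25), with q = -37.

263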